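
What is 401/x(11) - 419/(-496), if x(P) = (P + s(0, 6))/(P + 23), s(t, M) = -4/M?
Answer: 654851/496 ≈ 1320.3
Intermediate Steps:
x(P) = (-⅔ + P)/(23 + P) (x(P) = (P - 4/6)/(P + 23) = (P - 4*⅙)/(23 + P) = (P - ⅔)/(23 + P) = (-⅔ + P)/(23 + P))
401/x(11) - 419/(-496) = 401/(((-⅔ + 11)/(23 + 11))) - 419/(-496) = 401/(((31/3)/34)) - 419*(-1/496) = 401/(((1/34)*(31/3))) + 419/496 = 401/(31/102) + 419/496 = 401*(102/31) + 419/496 = 40902/31 + 419/496 = 654851/496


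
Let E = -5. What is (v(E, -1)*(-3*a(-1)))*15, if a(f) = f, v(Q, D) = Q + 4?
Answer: -45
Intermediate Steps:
v(Q, D) = 4 + Q
(v(E, -1)*(-3*a(-1)))*15 = ((4 - 5)*(-3*(-1)))*15 = -1*3*15 = -3*15 = -45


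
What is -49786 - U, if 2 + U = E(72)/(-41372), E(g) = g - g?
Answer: -49784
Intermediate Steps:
E(g) = 0
U = -2 (U = -2 + 0/(-41372) = -2 + 0*(-1/41372) = -2 + 0 = -2)
-49786 - U = -49786 - 1*(-2) = -49786 + 2 = -49784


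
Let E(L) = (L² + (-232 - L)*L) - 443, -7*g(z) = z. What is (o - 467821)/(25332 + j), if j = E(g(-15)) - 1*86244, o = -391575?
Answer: 6015772/432965 ≈ 13.894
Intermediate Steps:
g(z) = -z/7
E(L) = -443 + L² + L*(-232 - L) (E(L) = (L² + L*(-232 - L)) - 443 = -443 + L² + L*(-232 - L))
j = -610289/7 (j = (-443 - (-232)*(-15)/7) - 1*86244 = (-443 - 232*15/7) - 86244 = (-443 - 3480/7) - 86244 = -6581/7 - 86244 = -610289/7 ≈ -87184.)
(o - 467821)/(25332 + j) = (-391575 - 467821)/(25332 - 610289/7) = -859396/(-432965/7) = -859396*(-7/432965) = 6015772/432965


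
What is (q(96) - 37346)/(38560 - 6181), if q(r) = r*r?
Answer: -28130/32379 ≈ -0.86877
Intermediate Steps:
q(r) = r**2
(q(96) - 37346)/(38560 - 6181) = (96**2 - 37346)/(38560 - 6181) = (9216 - 37346)/32379 = -28130*1/32379 = -28130/32379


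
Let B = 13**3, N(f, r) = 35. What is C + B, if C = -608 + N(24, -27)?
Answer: 1624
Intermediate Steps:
B = 2197
C = -573 (C = -608 + 35 = -573)
C + B = -573 + 2197 = 1624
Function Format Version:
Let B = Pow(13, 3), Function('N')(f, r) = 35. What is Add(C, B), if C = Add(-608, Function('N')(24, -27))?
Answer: 1624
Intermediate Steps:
B = 2197
C = -573 (C = Add(-608, 35) = -573)
Add(C, B) = Add(-573, 2197) = 1624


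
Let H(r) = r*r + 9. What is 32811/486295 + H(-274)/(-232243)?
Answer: -28893335002/112938609685 ≈ -0.25583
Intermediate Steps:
H(r) = 9 + r² (H(r) = r² + 9 = 9 + r²)
32811/486295 + H(-274)/(-232243) = 32811/486295 + (9 + (-274)²)/(-232243) = 32811*(1/486295) + (9 + 75076)*(-1/232243) = 32811/486295 + 75085*(-1/232243) = 32811/486295 - 75085/232243 = -28893335002/112938609685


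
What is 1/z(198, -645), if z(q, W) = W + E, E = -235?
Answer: -1/880 ≈ -0.0011364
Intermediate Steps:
z(q, W) = -235 + W (z(q, W) = W - 235 = -235 + W)
1/z(198, -645) = 1/(-235 - 645) = 1/(-880) = -1/880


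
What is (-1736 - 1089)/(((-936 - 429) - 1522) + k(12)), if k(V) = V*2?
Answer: 2825/2863 ≈ 0.98673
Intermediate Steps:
k(V) = 2*V
(-1736 - 1089)/(((-936 - 429) - 1522) + k(12)) = (-1736 - 1089)/(((-936 - 429) - 1522) + 2*12) = -2825/((-1365 - 1522) + 24) = -2825/(-2887 + 24) = -2825/(-2863) = -2825*(-1/2863) = 2825/2863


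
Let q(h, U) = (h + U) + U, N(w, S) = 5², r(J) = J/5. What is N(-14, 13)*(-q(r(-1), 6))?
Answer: -295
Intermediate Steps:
r(J) = J/5 (r(J) = J*(⅕) = J/5)
N(w, S) = 25
q(h, U) = h + 2*U (q(h, U) = (U + h) + U = h + 2*U)
N(-14, 13)*(-q(r(-1), 6)) = 25*(-((⅕)*(-1) + 2*6)) = 25*(-(-⅕ + 12)) = 25*(-1*59/5) = 25*(-59/5) = -295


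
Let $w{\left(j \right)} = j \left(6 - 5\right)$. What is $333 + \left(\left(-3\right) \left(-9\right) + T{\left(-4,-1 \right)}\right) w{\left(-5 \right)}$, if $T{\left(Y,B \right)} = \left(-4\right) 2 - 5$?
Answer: $263$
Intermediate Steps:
$T{\left(Y,B \right)} = -13$ ($T{\left(Y,B \right)} = -8 - 5 = -13$)
$w{\left(j \right)} = j$ ($w{\left(j \right)} = j 1 = j$)
$333 + \left(\left(-3\right) \left(-9\right) + T{\left(-4,-1 \right)}\right) w{\left(-5 \right)} = 333 + \left(\left(-3\right) \left(-9\right) - 13\right) \left(-5\right) = 333 + \left(27 - 13\right) \left(-5\right) = 333 + 14 \left(-5\right) = 333 - 70 = 263$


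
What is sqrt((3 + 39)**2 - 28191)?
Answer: I*sqrt(26427) ≈ 162.56*I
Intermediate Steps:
sqrt((3 + 39)**2 - 28191) = sqrt(42**2 - 28191) = sqrt(1764 - 28191) = sqrt(-26427) = I*sqrt(26427)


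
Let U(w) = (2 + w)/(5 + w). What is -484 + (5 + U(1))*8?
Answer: -440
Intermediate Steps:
U(w) = (2 + w)/(5 + w)
-484 + (5 + U(1))*8 = -484 + (5 + (2 + 1)/(5 + 1))*8 = -484 + (5 + 3/6)*8 = -484 + (5 + (1/6)*3)*8 = -484 + (5 + 1/2)*8 = -484 + (11/2)*8 = -484 + 44 = -440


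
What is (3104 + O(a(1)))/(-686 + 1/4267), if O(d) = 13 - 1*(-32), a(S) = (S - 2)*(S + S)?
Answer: -13436783/2927161 ≈ -4.5904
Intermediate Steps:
a(S) = 2*S*(-2 + S) (a(S) = (-2 + S)*(2*S) = 2*S*(-2 + S))
O(d) = 45 (O(d) = 13 + 32 = 45)
(3104 + O(a(1)))/(-686 + 1/4267) = (3104 + 45)/(-686 + 1/4267) = 3149/(-686 + 1/4267) = 3149/(-2927161/4267) = 3149*(-4267/2927161) = -13436783/2927161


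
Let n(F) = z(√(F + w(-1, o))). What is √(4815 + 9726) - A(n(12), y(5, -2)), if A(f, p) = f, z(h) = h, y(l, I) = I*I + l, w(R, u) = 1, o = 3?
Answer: √14541 - √13 ≈ 116.98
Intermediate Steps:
y(l, I) = l + I² (y(l, I) = I² + l = l + I²)
n(F) = √(1 + F) (n(F) = √(F + 1) = √(1 + F))
√(4815 + 9726) - A(n(12), y(5, -2)) = √(4815 + 9726) - √(1 + 12) = √14541 - √13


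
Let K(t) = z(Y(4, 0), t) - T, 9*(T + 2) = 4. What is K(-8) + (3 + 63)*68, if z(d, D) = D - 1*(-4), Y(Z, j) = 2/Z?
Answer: 40370/9 ≈ 4485.6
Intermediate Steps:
z(d, D) = 4 + D (z(d, D) = D + 4 = 4 + D)
T = -14/9 (T = -2 + (⅑)*4 = -2 + 4/9 = -14/9 ≈ -1.5556)
K(t) = 50/9 + t (K(t) = (4 + t) - 1*(-14/9) = (4 + t) + 14/9 = 50/9 + t)
K(-8) + (3 + 63)*68 = (50/9 - 8) + (3 + 63)*68 = -22/9 + 66*68 = -22/9 + 4488 = 40370/9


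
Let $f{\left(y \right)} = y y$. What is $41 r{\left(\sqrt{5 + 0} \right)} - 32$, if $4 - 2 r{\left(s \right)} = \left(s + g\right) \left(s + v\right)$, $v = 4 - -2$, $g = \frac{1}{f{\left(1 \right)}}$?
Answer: $- \frac{351}{2} - \frac{287 \sqrt{5}}{2} \approx -496.38$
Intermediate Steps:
$f{\left(y \right)} = y^{2}$
$g = 1$ ($g = \frac{1}{1^{2}} = 1^{-1} = 1$)
$v = 6$ ($v = 4 + 2 = 6$)
$r{\left(s \right)} = 2 - \frac{\left(1 + s\right) \left(6 + s\right)}{2}$ ($r{\left(s \right)} = 2 - \frac{\left(s + 1\right) \left(s + 6\right)}{2} = 2 - \frac{\left(1 + s\right) \left(6 + s\right)}{2}$)
$41 r{\left(\sqrt{5 + 0} \right)} - 32 = 41 \left(-1 - \frac{7 \sqrt{5 + 0}}{2} - \frac{\left(\sqrt{5 + 0}\right)^{2}}{2}\right) - 32 = 41 \left(-1 - \frac{7 \sqrt{5}}{2} - \frac{\left(\sqrt{5}\right)^{2}}{2}\right) - 32 = 41 \left(-1 - \frac{7 \sqrt{5}}{2} - \frac{5}{2}\right) - 32 = 41 \left(- \frac{7}{2} - \frac{7 \sqrt{5}}{2}\right) - 32 = \left(- \frac{287}{2} - \frac{287 \sqrt{5}}{2}\right) - 32 = - \frac{351}{2} - \frac{287 \sqrt{5}}{2}$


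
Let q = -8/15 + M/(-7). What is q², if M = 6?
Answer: 21316/11025 ≈ 1.9334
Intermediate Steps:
q = -146/105 (q = -8/15 + 6/(-7) = -8*1/15 + 6*(-⅐) = -8/15 - 6/7 = -146/105 ≈ -1.3905)
q² = (-146/105)² = 21316/11025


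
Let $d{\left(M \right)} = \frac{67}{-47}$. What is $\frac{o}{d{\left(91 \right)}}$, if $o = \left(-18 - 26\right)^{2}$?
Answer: $- \frac{90992}{67} \approx -1358.1$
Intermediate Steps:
$d{\left(M \right)} = - \frac{67}{47}$ ($d{\left(M \right)} = 67 \left(- \frac{1}{47}\right) = - \frac{67}{47}$)
$o = 1936$ ($o = \left(-44\right)^{2} = 1936$)
$\frac{o}{d{\left(91 \right)}} = \frac{1936}{- \frac{67}{47}} = 1936 \left(- \frac{47}{67}\right) = - \frac{90992}{67}$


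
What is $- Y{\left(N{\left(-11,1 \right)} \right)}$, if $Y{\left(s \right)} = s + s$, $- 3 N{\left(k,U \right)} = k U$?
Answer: $- \frac{22}{3} \approx -7.3333$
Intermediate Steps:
$N{\left(k,U \right)} = - \frac{U k}{3}$ ($N{\left(k,U \right)} = - \frac{k U}{3} = - \frac{U k}{3}$)
$Y{\left(s \right)} = 2 s$
$- Y{\left(N{\left(-11,1 \right)} \right)} = - 2 \left(\left(- \frac{1}{3}\right) 1 \left(-11\right)\right) = - \frac{2 \cdot 11}{3} = \left(-1\right) \frac{22}{3} = - \frac{22}{3}$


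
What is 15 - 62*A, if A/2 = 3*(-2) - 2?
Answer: 1007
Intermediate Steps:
A = -16 (A = 2*(3*(-2) - 2) = 2*(-6 - 2) = 2*(-8) = -16)
15 - 62*A = 15 - 62*(-16) = 15 + 992 = 1007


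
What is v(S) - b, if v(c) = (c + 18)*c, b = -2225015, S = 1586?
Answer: 4768959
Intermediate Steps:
v(c) = c*(18 + c) (v(c) = (18 + c)*c = c*(18 + c))
v(S) - b = 1586*(18 + 1586) - 1*(-2225015) = 1586*1604 + 2225015 = 2543944 + 2225015 = 4768959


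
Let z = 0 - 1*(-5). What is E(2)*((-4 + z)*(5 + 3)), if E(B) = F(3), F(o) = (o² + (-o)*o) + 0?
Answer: 0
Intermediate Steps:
z = 5 (z = 0 + 5 = 5)
F(o) = 0 (F(o) = (o² - o²) + 0 = 0 + 0 = 0)
E(B) = 0
E(2)*((-4 + z)*(5 + 3)) = 0*((-4 + 5)*(5 + 3)) = 0*(1*8) = 0*8 = 0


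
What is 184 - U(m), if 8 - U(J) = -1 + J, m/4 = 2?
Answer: 183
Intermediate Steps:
m = 8 (m = 4*2 = 8)
U(J) = 9 - J (U(J) = 8 - (-1 + J) = 8 + (1 - J) = 9 - J)
184 - U(m) = 184 - (9 - 1*8) = 184 - (9 - 8) = 184 - 1*1 = 184 - 1 = 183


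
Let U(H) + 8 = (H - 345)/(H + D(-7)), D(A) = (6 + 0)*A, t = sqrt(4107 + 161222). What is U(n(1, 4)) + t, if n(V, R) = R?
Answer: 37/38 + sqrt(165329) ≈ 407.58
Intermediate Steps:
t = sqrt(165329) ≈ 406.61
D(A) = 6*A
U(H) = -8 + (-345 + H)/(-42 + H) (U(H) = -8 + (H - 345)/(H + 6*(-7)) = -8 + (-345 + H)/(H - 42) = -8 + (-345 + H)/(-42 + H))
U(n(1, 4)) + t = (-9 - 7*4)/(-42 + 4) + sqrt(165329) = (-9 - 28)/(-38) + sqrt(165329) = -1/38*(-37) + sqrt(165329) = 37/38 + sqrt(165329)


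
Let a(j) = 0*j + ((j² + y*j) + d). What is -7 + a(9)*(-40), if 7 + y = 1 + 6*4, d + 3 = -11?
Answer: -9167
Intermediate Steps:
d = -14 (d = -3 - 11 = -14)
y = 18 (y = -7 + (1 + 6*4) = -7 + (1 + 24) = -7 + 25 = 18)
a(j) = -14 + j² + 18*j (a(j) = 0*j + ((j² + 18*j) - 14) = 0 + (-14 + j² + 18*j) = -14 + j² + 18*j)
-7 + a(9)*(-40) = -7 + (-14 + 9² + 18*9)*(-40) = -7 + (-14 + 81 + 162)*(-40) = -7 + 229*(-40) = -7 - 9160 = -9167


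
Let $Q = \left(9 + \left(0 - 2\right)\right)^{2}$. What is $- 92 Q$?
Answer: $-4508$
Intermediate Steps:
$Q = 49$ ($Q = \left(9 + \left(0 - 2\right)\right)^{2} = \left(9 - 2\right)^{2} = 7^{2} = 49$)
$- 92 Q = \left(-92\right) 49 = -4508$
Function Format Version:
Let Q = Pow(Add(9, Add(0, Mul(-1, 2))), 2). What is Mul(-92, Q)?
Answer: -4508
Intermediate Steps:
Q = 49 (Q = Pow(Add(9, Add(0, -2)), 2) = Pow(Add(9, -2), 2) = Pow(7, 2) = 49)
Mul(-92, Q) = Mul(-92, 49) = -4508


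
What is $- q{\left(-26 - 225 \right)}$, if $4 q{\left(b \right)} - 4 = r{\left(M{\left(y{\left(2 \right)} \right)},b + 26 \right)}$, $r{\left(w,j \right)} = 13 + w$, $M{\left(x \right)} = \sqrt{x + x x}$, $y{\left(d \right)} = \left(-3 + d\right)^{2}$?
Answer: $- \frac{17}{4} - \frac{\sqrt{2}}{4} \approx -4.6036$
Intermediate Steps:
$M{\left(x \right)} = \sqrt{x + x^{2}}$
$q{\left(b \right)} = \frac{17}{4} + \frac{\sqrt{2}}{4}$ ($q{\left(b \right)} = 1 + \frac{13 + \sqrt{\left(-3 + 2\right)^{2} \left(1 + \left(-3 + 2\right)^{2}\right)}}{4} = 1 + \frac{13 + \sqrt{\left(-1\right)^{2} \left(1 + \left(-1\right)^{2}\right)}}{4} = 1 + \frac{13 + \sqrt{1 \left(1 + 1\right)}}{4} = 1 + \frac{13 + \sqrt{1 \cdot 2}}{4} = 1 + \frac{13 + \sqrt{2}}{4} = 1 + \left(\frac{13}{4} + \frac{\sqrt{2}}{4}\right) = \frac{17}{4} + \frac{\sqrt{2}}{4}$)
$- q{\left(-26 - 225 \right)} = - (\frac{17}{4} + \frac{\sqrt{2}}{4}) = - \frac{17}{4} - \frac{\sqrt{2}}{4}$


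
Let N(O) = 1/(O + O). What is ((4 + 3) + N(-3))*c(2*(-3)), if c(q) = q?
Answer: -41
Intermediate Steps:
N(O) = 1/(2*O)
((4 + 3) + N(-3))*c(2*(-3)) = ((4 + 3) + (½)/(-3))*(2*(-3)) = (7 + (½)*(-⅓))*(-6) = (7 - ⅙)*(-6) = (41/6)*(-6) = -41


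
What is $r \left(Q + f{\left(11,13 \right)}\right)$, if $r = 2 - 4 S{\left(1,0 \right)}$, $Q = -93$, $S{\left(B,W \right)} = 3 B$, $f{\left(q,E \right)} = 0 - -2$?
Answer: $910$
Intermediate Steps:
$f{\left(q,E \right)} = 2$ ($f{\left(q,E \right)} = 0 + 2 = 2$)
$r = -10$ ($r = 2 - 4 \cdot 3 \cdot 1 = 2 - 12 = -10$)
$r \left(Q + f{\left(11,13 \right)}\right) = - 10 \left(-93 + 2\right) = \left(-10\right) \left(-91\right) = 910$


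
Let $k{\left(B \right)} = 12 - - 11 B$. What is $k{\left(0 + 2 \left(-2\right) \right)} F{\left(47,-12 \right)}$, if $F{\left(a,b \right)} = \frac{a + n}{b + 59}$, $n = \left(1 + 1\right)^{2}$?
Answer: $- \frac{1632}{47} \approx -34.723$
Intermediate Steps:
$n = 4$ ($n = 2^{2} = 4$)
$k{\left(B \right)} = 12 + 11 B$
$F{\left(a,b \right)} = \frac{4 + a}{59 + b}$ ($F{\left(a,b \right)} = \frac{a + 4}{b + 59} = \frac{4 + a}{59 + b}$)
$k{\left(0 + 2 \left(-2\right) \right)} F{\left(47,-12 \right)} = \left(12 + 11 \left(0 + 2 \left(-2\right)\right)\right) \frac{4 + 47}{59 - 12} = \left(12 + 11 \left(0 - 4\right)\right) \frac{1}{47} \cdot 51 = \left(12 + 11 \left(-4\right)\right) \frac{1}{47} \cdot 51 = \left(12 - 44\right) \frac{51}{47} = \left(-32\right) \frac{51}{47} = - \frac{1632}{47}$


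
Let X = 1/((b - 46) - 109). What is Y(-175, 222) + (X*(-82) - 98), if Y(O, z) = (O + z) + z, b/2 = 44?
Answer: 11539/67 ≈ 172.22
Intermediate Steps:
b = 88 (b = 2*44 = 88)
X = -1/67 (X = 1/((88 - 46) - 109) = 1/(42 - 109) = 1/(-67) = -1/67 ≈ -0.014925)
Y(O, z) = O + 2*z
Y(-175, 222) + (X*(-82) - 98) = (-175 + 2*222) + (-1/67*(-82) - 98) = (-175 + 444) + (82/67 - 98) = 269 - 6484/67 = 11539/67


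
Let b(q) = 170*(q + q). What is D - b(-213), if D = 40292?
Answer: 112712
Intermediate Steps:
b(q) = 340*q (b(q) = 170*(2*q) = 340*q)
D - b(-213) = 40292 - 340*(-213) = 40292 - 1*(-72420) = 40292 + 72420 = 112712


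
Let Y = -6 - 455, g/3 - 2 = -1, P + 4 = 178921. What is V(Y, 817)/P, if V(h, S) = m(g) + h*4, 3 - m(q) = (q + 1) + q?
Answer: -616/59639 ≈ -0.010329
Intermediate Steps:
P = 178917 (P = -4 + 178921 = 178917)
g = 3 (g = 6 + 3*(-1) = 6 - 3 = 3)
m(q) = 2 - 2*q (m(q) = 3 - ((q + 1) + q) = 3 - ((1 + q) + q) = 3 - (1 + 2*q) = 3 + (-1 - 2*q) = 2 - 2*q)
Y = -461
V(h, S) = -4 + 4*h (V(h, S) = (2 - 2*3) + h*4 = (2 - 6) + 4*h = -4 + 4*h)
V(Y, 817)/P = (-4 + 4*(-461))/178917 = (-4 - 1844)*(1/178917) = -1848*1/178917 = -616/59639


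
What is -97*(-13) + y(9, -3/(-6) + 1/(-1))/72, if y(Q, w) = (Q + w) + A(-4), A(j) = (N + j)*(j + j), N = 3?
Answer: 60539/48 ≈ 1261.2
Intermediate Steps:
A(j) = 2*j*(3 + j) (A(j) = (3 + j)*(j + j) = (3 + j)*(2*j) = 2*j*(3 + j))
y(Q, w) = 8 + Q + w (y(Q, w) = (Q + w) + 2*(-4)*(3 - 4) = (Q + w) + 2*(-4)*(-1) = (Q + w) + 8 = 8 + Q + w)
-97*(-13) + y(9, -3/(-6) + 1/(-1))/72 = -97*(-13) + (8 + 9 + (-3/(-6) + 1/(-1)))/72 = 1261 + (8 + 9 + (-3*(-1/6) + 1*(-1)))*(1/72) = 1261 + (8 + 9 + (1/2 - 1))*(1/72) = 1261 + (8 + 9 - 1/2)*(1/72) = 1261 + (33/2)*(1/72) = 1261 + 11/48 = 60539/48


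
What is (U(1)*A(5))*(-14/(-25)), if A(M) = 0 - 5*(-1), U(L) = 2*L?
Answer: 28/5 ≈ 5.6000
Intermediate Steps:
A(M) = 5 (A(M) = 0 + 5 = 5)
(U(1)*A(5))*(-14/(-25)) = ((2*1)*5)*(-14/(-25)) = (2*5)*(-14*(-1/25)) = 10*(14/25) = 28/5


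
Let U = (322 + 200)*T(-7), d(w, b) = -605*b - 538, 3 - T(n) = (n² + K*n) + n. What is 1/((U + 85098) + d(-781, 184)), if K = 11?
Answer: -1/6924 ≈ -0.00014443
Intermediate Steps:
T(n) = 3 - n² - 12*n (T(n) = 3 - ((n² + 11*n) + n) = 3 - (n² + 12*n) = 3 + (-n² - 12*n) = 3 - n² - 12*n)
d(w, b) = -538 - 605*b
U = 19836 (U = (322 + 200)*(3 - 1*(-7)² - 12*(-7)) = 522*(3 - 1*49 + 84) = 522*(3 - 49 + 84) = 522*38 = 19836)
1/((U + 85098) + d(-781, 184)) = 1/((19836 + 85098) + (-538 - 605*184)) = 1/(104934 + (-538 - 111320)) = 1/(104934 - 111858) = 1/(-6924) = -1/6924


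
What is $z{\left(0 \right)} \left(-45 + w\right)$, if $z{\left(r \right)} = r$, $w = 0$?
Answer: $0$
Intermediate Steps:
$z{\left(0 \right)} \left(-45 + w\right) = 0 \left(-45 + 0\right) = 0 \left(-45\right) = 0$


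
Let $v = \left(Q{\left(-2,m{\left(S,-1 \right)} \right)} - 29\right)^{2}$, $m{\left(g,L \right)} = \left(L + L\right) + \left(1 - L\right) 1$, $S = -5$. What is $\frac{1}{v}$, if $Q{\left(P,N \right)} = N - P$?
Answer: $\frac{1}{729} \approx 0.0013717$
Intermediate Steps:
$m{\left(g,L \right)} = 1 + L$ ($m{\left(g,L \right)} = 2 L - \left(-1 + L\right) = 1 + L$)
$v = 729$ ($v = \left(\left(\left(1 - 1\right) - -2\right) - 29\right)^{2} = \left(\left(0 + 2\right) - 29\right)^{2} = \left(2 - 29\right)^{2} = \left(-27\right)^{2} = 729$)
$\frac{1}{v} = \frac{1}{729}$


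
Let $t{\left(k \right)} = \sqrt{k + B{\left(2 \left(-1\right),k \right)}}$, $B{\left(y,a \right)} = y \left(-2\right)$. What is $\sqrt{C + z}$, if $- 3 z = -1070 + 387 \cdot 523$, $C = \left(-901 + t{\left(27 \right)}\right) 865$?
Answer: $\frac{\sqrt{-7618278 + 7785 \sqrt{31}}}{3} \approx 917.42 i$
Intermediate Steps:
$B{\left(y,a \right)} = - 2 y$
$t{\left(k \right)} = \sqrt{4 + k}$ ($t{\left(k \right)} = \sqrt{k - 2 \cdot 2 \left(-1\right)} = \sqrt{k - -4} = \sqrt{k + 4} = \sqrt{4 + k}$)
$C = -779365 + 865 \sqrt{31}$ ($C = \left(-901 + \sqrt{4 + 27}\right) 865 = \left(-901 + \sqrt{31}\right) 865 = -779365 + 865 \sqrt{31} \approx -7.7455 \cdot 10^{5}$)
$z = - \frac{201331}{3}$ ($z = - \frac{-1070 + 387 \cdot 523}{3} = - \frac{-1070 + 202401}{3} = \left(- \frac{1}{3}\right) 201331 = - \frac{201331}{3} \approx -67110.0$)
$\sqrt{C + z} = \sqrt{\left(-779365 + 865 \sqrt{31}\right) - \frac{201331}{3}} = \sqrt{- \frac{2539426}{3} + 865 \sqrt{31}}$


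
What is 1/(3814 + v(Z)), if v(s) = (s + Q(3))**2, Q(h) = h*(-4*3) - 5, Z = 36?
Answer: 1/3839 ≈ 0.00026048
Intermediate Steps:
Q(h) = -5 - 12*h (Q(h) = h*(-12) - 5 = -12*h - 5 = -5 - 12*h)
v(s) = (-41 + s)**2 (v(s) = (s + (-5 - 12*3))**2 = (s + (-5 - 36))**2 = (s - 41)**2 = (-41 + s)**2)
1/(3814 + v(Z)) = 1/(3814 + (-41 + 36)**2) = 1/(3814 + (-5)**2) = 1/(3814 + 25) = 1/3839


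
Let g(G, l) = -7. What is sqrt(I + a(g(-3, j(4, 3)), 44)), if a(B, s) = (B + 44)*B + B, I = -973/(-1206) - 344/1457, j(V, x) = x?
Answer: 5*I*sqrt(3642336504202)/585714 ≈ 16.292*I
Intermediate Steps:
I = 1002797/1757142 (I = -973*(-1/1206) - 344*1/1457 = 973/1206 - 344/1457 = 1002797/1757142 ≈ 0.57070)
a(B, s) = B + B*(44 + B) (a(B, s) = (44 + B)*B + B = B*(44 + B) + B = B + B*(44 + B))
sqrt(I + a(g(-3, j(4, 3)), 44)) = sqrt(1002797/1757142 - 7*(45 - 7)) = sqrt(1002797/1757142 - 7*38) = sqrt(1002797/1757142 - 266) = sqrt(-466396975/1757142) = 5*I*sqrt(3642336504202)/585714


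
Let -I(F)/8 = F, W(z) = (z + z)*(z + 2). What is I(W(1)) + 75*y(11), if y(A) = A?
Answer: 777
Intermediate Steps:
W(z) = 2*z*(2 + z) (W(z) = (2*z)*(2 + z) = 2*z*(2 + z))
I(F) = -8*F
I(W(1)) + 75*y(11) = -16*(2 + 1) + 75*11 = -16*3 + 825 = -8*6 + 825 = -48 + 825 = 777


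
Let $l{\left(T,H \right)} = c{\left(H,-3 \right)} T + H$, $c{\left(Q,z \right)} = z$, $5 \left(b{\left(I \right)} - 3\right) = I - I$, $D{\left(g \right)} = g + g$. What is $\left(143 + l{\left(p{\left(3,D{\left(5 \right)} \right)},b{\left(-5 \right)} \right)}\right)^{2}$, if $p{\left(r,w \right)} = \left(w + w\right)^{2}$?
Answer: $1110916$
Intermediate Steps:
$D{\left(g \right)} = 2 g$
$b{\left(I \right)} = 3$ ($b{\left(I \right)} = 3 + \frac{I - I}{5} = 3 + \frac{1}{5} \cdot 0 = 3 + 0 = 3$)
$p{\left(r,w \right)} = 4 w^{2}$ ($p{\left(r,w \right)} = \left(2 w\right)^{2} = 4 w^{2}$)
$l{\left(T,H \right)} = H - 3 T$ ($l{\left(T,H \right)} = - 3 T + H = H - 3 T$)
$\left(143 + l{\left(p{\left(3,D{\left(5 \right)} \right)},b{\left(-5 \right)} \right)}\right)^{2} = \left(143 + \left(3 - 3 \cdot 4 \left(2 \cdot 5\right)^{2}\right)\right)^{2} = \left(143 + \left(3 - 3 \cdot 4 \cdot 10^{2}\right)\right)^{2} = \left(143 + \left(3 - 3 \cdot 4 \cdot 100\right)\right)^{2} = \left(143 + \left(3 - 1200\right)\right)^{2} = \left(143 - 1197\right)^{2} = \left(-1054\right)^{2} = 1110916$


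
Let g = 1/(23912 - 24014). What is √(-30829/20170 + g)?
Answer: I*√406932593970/514335 ≈ 1.2403*I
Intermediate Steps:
g = -1/102 (g = 1/(-102) = -1/102 ≈ -0.0098039)
√(-30829/20170 + g) = √(-30829/20170 - 1/102) = √(-791182/514335) = I*√406932593970/514335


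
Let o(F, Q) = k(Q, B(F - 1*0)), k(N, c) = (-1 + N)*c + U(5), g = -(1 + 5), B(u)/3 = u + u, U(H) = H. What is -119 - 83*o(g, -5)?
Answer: -18462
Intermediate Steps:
B(u) = 6*u (B(u) = 3*(u + u) = 3*(2*u) = 6*u)
g = -6 (g = -1*6 = -6)
k(N, c) = 5 + c*(-1 + N) (k(N, c) = (-1 + N)*c + 5 = c*(-1 + N) + 5 = 5 + c*(-1 + N))
o(F, Q) = 5 - 6*F + 6*F*Q (o(F, Q) = 5 - 6*(F - 1*0) + Q*(6*(F - 1*0)) = 5 - 6*(F + 0) + Q*(6*(F + 0)) = 5 - 6*F + Q*(6*F) = 5 - 6*F + 6*F*Q)
-119 - 83*o(g, -5) = -119 - 83*(5 - 6*(-6) + 6*(-6)*(-5)) = -119 - 83*(5 + 36 + 180) = -119 - 83*221 = -119 - 18343 = -18462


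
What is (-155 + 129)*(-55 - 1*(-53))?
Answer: 52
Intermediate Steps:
(-155 + 129)*(-55 - 1*(-53)) = -26*(-55 + 53) = -26*(-2) = 52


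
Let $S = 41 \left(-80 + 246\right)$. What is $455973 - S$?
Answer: $449167$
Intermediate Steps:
$S = 6806$ ($S = 41 \cdot 166 = 6806$)
$455973 - S = 455973 - 6806 = 449167$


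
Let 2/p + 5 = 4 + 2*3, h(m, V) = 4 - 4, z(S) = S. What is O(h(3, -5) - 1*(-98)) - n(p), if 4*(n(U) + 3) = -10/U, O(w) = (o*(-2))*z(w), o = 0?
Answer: 37/4 ≈ 9.2500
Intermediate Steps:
h(m, V) = 0
O(w) = 0 (O(w) = (0*(-2))*w = 0*w = 0)
p = ⅖ (p = 2/(-5 + (4 + 2*3)) = 2/(-5 + (4 + 6)) = 2/(-5 + 10) = 2/5 = 2*(⅕) = ⅖ ≈ 0.40000)
n(U) = -3 - 5/(2*U) (n(U) = -3 + (-10/U)/4 = -3 - 5/(2*U))
O(h(3, -5) - 1*(-98)) - n(p) = 0 - (-3 - 5/(2*⅖)) = 0 - (-3 - 5/2*5/2) = 0 - (-3 - 25/4) = 0 - 1*(-37/4) = 0 + 37/4 = 37/4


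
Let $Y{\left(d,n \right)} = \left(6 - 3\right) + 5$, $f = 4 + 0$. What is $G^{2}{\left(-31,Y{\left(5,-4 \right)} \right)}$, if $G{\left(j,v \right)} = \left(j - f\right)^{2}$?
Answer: $1500625$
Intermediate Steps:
$f = 4$
$Y{\left(d,n \right)} = 8$ ($Y{\left(d,n \right)} = \left(6 - 3\right) + 5 = 3 + 5 = 8$)
$G{\left(j,v \right)} = \left(-4 + j\right)^{2}$ ($G{\left(j,v \right)} = \left(j - 4\right)^{2} = \left(-4 + j\right)^{2}$)
$G^{2}{\left(-31,Y{\left(5,-4 \right)} \right)} = \left(\left(-4 - 31\right)^{2}\right)^{2} = \left(\left(-35\right)^{2}\right)^{2} = 1225^{2} = 1500625$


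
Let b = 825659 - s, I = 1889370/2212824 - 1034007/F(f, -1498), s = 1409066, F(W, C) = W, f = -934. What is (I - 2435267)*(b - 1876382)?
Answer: 1031238964918487945653/172231468 ≈ 5.9875e+12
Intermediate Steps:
I = 190820014779/172231468 (I = 1889370/2212824 - 1034007/(-934) = 1889370*(1/2212824) - 1034007*(-1/934) = 314895/368804 + 1034007/934 = 190820014779/172231468 ≈ 1107.9)
b = -583407 (b = 825659 - 1*1409066 = 825659 - 1409066 = -583407)
(I - 2435267)*(b - 1876382) = (190820014779/172231468 - 2435267)*(-583407 - 1876382) = -419238790367177/172231468*(-2459789) = 1031238964918487945653/172231468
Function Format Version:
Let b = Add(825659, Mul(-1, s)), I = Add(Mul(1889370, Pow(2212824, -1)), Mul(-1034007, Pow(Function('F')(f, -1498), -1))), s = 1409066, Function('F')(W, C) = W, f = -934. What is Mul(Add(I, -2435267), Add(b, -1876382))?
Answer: Rational(1031238964918487945653, 172231468) ≈ 5.9875e+12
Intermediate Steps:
I = Rational(190820014779, 172231468) (I = Add(Mul(1889370, Pow(2212824, -1)), Mul(-1034007, Pow(-934, -1))) = Add(Mul(1889370, Rational(1, 2212824)), Mul(-1034007, Rational(-1, 934))) = Add(Rational(314895, 368804), Rational(1034007, 934)) = Rational(190820014779, 172231468) ≈ 1107.9)
b = -583407 (b = Add(825659, Mul(-1, 1409066)) = Add(825659, -1409066) = -583407)
Mul(Add(I, -2435267), Add(b, -1876382)) = Mul(Add(Rational(190820014779, 172231468), -2435267), Add(-583407, -1876382)) = Mul(Rational(-419238790367177, 172231468), -2459789) = Rational(1031238964918487945653, 172231468)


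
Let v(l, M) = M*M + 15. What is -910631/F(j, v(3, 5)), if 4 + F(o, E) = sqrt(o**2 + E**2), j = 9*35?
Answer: -3642524/100809 - 4553155*sqrt(4033)/100809 ≈ -2904.4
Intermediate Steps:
v(l, M) = 15 + M**2 (v(l, M) = M**2 + 15 = 15 + M**2)
j = 315
F(o, E) = -4 + sqrt(E**2 + o**2) (F(o, E) = -4 + sqrt(o**2 + E**2) = -4 + sqrt(E**2 + o**2))
-910631/F(j, v(3, 5)) = -910631/(-4 + sqrt((15 + 5**2)**2 + 315**2)) = -910631/(-4 + sqrt((15 + 25)**2 + 99225)) = -910631/(-4 + sqrt(40**2 + 99225)) = -910631/(-4 + sqrt(1600 + 99225)) = -910631/(-4 + sqrt(100825)) = -910631/(-4 + 5*sqrt(4033))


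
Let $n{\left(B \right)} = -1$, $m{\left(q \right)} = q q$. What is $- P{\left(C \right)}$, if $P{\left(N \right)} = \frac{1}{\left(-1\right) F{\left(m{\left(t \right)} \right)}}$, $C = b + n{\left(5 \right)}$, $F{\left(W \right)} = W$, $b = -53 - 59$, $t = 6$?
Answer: $\frac{1}{36} \approx 0.027778$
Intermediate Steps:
$m{\left(q \right)} = q^{2}$
$b = -112$
$C = -113$ ($C = -112 - 1 = -113$)
$P{\left(N \right)} = - \frac{1}{36}$ ($P{\left(N \right)} = \frac{1}{\left(-1\right) 6^{2}} = \frac{1}{\left(-1\right) 36} = \frac{1}{-36} = - \frac{1}{36}$)
$- P{\left(C \right)} = \left(-1\right) \left(- \frac{1}{36}\right) = \frac{1}{36}$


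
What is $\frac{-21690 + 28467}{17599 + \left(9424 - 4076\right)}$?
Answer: $\frac{2259}{7649} \approx 0.29533$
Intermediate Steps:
$\frac{-21690 + 28467}{17599 + \left(9424 - 4076\right)} = \frac{6777}{17599 + \left(9424 - 4076\right)} = \frac{6777}{17599 + 5348} = \frac{6777}{22947} = 6777 \cdot \frac{1}{22947} = \frac{2259}{7649}$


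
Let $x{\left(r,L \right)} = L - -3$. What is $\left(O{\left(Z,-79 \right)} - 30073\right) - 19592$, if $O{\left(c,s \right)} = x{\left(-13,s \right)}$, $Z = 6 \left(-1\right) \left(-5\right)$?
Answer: $-49741$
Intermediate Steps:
$Z = 30$ ($Z = \left(-6\right) \left(-5\right) = 30$)
$x{\left(r,L \right)} = 3 + L$ ($x{\left(r,L \right)} = L + 3 = 3 + L$)
$O{\left(c,s \right)} = 3 + s$
$\left(O{\left(Z,-79 \right)} - 30073\right) - 19592 = \left(\left(3 - 79\right) - 30073\right) - 19592 = \left(-76 - 30073\right) - 19592 = -30149 - 19592 = -49741$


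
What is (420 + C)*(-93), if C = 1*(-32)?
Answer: -36084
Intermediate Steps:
C = -32
(420 + C)*(-93) = (420 - 32)*(-93) = 388*(-93) = -36084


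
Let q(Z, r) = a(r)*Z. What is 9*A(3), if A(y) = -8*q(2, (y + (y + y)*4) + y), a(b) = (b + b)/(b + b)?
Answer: -144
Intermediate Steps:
a(b) = 1 (a(b) = (2*b)/((2*b)) = (2*b)*(1/(2*b)) = 1)
q(Z, r) = Z (q(Z, r) = 1*Z = Z)
A(y) = -16 (A(y) = -8*2 = -16)
9*A(3) = 9*(-16) = -144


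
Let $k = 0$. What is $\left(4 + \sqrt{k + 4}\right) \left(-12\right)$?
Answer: $-72$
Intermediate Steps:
$\left(4 + \sqrt{k + 4}\right) \left(-12\right) = \left(4 + \sqrt{0 + 4}\right) \left(-12\right) = \left(4 + \sqrt{4}\right) \left(-12\right) = \left(4 + 2\right) \left(-12\right) = 6 \left(-12\right) = -72$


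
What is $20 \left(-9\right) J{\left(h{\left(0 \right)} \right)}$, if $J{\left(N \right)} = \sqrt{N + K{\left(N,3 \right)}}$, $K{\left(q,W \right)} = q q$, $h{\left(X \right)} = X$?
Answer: $0$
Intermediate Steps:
$K{\left(q,W \right)} = q^{2}$
$J{\left(N \right)} = \sqrt{N + N^{2}}$
$20 \left(-9\right) J{\left(h{\left(0 \right)} \right)} = 20 \left(-9\right) \sqrt{0 \left(1 + 0\right)} = - 180 \sqrt{0 \cdot 1} = - 180 \sqrt{0} = \left(-180\right) 0 = 0$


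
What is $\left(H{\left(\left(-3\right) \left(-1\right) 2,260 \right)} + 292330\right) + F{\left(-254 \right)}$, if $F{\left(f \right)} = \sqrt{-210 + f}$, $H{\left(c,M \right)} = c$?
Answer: $292336 + 4 i \sqrt{29} \approx 2.9234 \cdot 10^{5} + 21.541 i$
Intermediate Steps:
$\left(H{\left(\left(-3\right) \left(-1\right) 2,260 \right)} + 292330\right) + F{\left(-254 \right)} = \left(\left(-3\right) \left(-1\right) 2 + 292330\right) + \sqrt{-210 - 254} = \left(3 \cdot 2 + 292330\right) + \sqrt{-464} = \left(6 + 292330\right) + 4 i \sqrt{29} = 292336 + 4 i \sqrt{29}$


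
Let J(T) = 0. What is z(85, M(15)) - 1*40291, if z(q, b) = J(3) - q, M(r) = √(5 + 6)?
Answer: -40376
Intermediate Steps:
M(r) = √11
z(q, b) = -q (z(q, b) = 0 - q = -q)
z(85, M(15)) - 1*40291 = -1*85 - 1*40291 = -85 - 40291 = -40376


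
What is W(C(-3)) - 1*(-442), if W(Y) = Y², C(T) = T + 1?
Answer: 446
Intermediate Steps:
C(T) = 1 + T
W(C(-3)) - 1*(-442) = (1 - 3)² - 1*(-442) = (-2)² + 442 = 4 + 442 = 446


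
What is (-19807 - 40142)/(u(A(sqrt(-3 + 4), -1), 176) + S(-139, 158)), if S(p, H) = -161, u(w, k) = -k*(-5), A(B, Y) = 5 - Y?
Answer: -59949/719 ≈ -83.378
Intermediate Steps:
u(w, k) = 5*k
(-19807 - 40142)/(u(A(sqrt(-3 + 4), -1), 176) + S(-139, 158)) = (-19807 - 40142)/(5*176 - 161) = -59949/(880 - 161) = -59949/719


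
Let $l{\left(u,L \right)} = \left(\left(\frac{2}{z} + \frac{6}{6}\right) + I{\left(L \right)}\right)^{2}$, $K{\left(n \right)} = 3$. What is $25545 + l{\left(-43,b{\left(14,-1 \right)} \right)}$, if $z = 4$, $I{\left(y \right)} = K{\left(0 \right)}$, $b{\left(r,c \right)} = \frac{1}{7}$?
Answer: $\frac{102261}{4} \approx 25565.0$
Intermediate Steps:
$b{\left(r,c \right)} = \frac{1}{7}$
$I{\left(y \right)} = 3$
$l{\left(u,L \right)} = \frac{81}{4}$ ($l{\left(u,L \right)} = \left(\left(\frac{2}{4} + \frac{6}{6}\right) + 3\right)^{2} = \left(\left(2 \cdot \frac{1}{4} + 6 \cdot \frac{1}{6}\right) + 3\right)^{2} = \left(\left(\frac{1}{2} + 1\right) + 3\right)^{2} = \left(\frac{3}{2} + 3\right)^{2} = \left(\frac{9}{2}\right)^{2} = \frac{81}{4}$)
$25545 + l{\left(-43,b{\left(14,-1 \right)} \right)} = 25545 + \frac{81}{4} = \frac{102261}{4}$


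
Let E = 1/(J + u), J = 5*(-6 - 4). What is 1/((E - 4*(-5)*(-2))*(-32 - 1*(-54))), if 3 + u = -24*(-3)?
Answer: -19/16698 ≈ -0.0011379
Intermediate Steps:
u = 69 (u = -3 - 24*(-3) = -3 + 72 = 69)
J = -50 (J = 5*(-10) = -50)
E = 1/19 (E = 1/(-50 + 69) = 1/19 ≈ 0.052632)
1/((E - 4*(-5)*(-2))*(-32 - 1*(-54))) = 1/((1/19 - 4*(-5)*(-2))*(-32 - 1*(-54))) = 1/((1/19 + 20*(-2))*(-32 + 54)) = 1/((1/19 - 40)*22) = 1/(-759/19*22) = 1/(-16698/19) = -19/16698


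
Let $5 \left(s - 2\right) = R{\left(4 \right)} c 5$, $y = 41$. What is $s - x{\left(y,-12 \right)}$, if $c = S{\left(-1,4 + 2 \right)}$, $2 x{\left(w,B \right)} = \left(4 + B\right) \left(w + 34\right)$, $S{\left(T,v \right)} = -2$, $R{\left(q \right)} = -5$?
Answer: $312$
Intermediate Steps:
$x{\left(w,B \right)} = \frac{\left(4 + B\right) \left(34 + w\right)}{2}$ ($x{\left(w,B \right)} = \frac{\left(4 + B\right) \left(w + 34\right)}{2} = \frac{\left(4 + B\right) \left(34 + w\right)}{2}$)
$c = -2$
$s = 12$ ($s = 2 + \frac{\left(-5\right) \left(-2\right) 5}{5} = 2 + \frac{10 \cdot 5}{5} = 2 + \frac{1}{5} \cdot 50 = 2 + 10 = 12$)
$s - x{\left(y,-12 \right)} = 12 - \left(68 + 2 \cdot 41 + 17 \left(-12\right) + \frac{1}{2} \left(-12\right) 41\right) = 12 - \left(68 + 82 - 204 - 246\right) = 12 - -300 = 12 + 300 = 312$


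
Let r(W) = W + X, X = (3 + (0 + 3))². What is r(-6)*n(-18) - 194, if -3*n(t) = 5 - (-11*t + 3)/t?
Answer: -1067/3 ≈ -355.67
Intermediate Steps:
X = 36 (X = (3 + 3)² = 6² = 36)
r(W) = 36 + W (r(W) = W + 36 = 36 + W)
n(t) = -5/3 + (3 - 11*t)/(3*t) (n(t) = -(5 - (-11*t + 3)/t)/3 = -(5 - (3 - 11*t)/t)/3 = -5/3 + (3 - 11*t)/(3*t))
r(-6)*n(-18) - 194 = (36 - 6)*(-16/3 + 1/(-18)) - 194 = 30*(-16/3 - 1/18) - 194 = 30*(-97/18) - 194 = -485/3 - 194 = -1067/3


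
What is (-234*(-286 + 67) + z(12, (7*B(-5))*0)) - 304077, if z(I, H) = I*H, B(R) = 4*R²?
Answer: -252831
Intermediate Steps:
z(I, H) = H*I
(-234*(-286 + 67) + z(12, (7*B(-5))*0)) - 304077 = (-234*(-286 + 67) + ((7*(4*(-5)²))*0)*12) - 304077 = (-234*(-219) + ((7*(4*25))*0)*12) - 304077 = (51246 + ((7*100)*0)*12) - 304077 = (51246 + (700*0)*12) - 304077 = (51246 + 0*12) - 304077 = (51246 + 0) - 304077 = 51246 - 304077 = -252831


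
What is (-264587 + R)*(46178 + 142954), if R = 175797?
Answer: -16793030280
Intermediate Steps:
(-264587 + R)*(46178 + 142954) = (-264587 + 175797)*(46178 + 142954) = -88790*189132 = -16793030280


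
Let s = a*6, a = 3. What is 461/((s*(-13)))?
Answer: -461/234 ≈ -1.9701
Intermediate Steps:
s = 18 (s = 3*6 = 18)
461/((s*(-13))) = 461/((18*(-13))) = 461/(-234) = 461*(-1/234) = -461/234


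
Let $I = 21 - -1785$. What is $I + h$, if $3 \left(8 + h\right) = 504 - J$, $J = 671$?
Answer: $\frac{5227}{3} \approx 1742.3$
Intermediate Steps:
$I = 1806$ ($I = 21 + 1785 = 1806$)
$h = - \frac{191}{3}$ ($h = -8 + \frac{504 - 671}{3} = -8 + \frac{1}{3} \left(-167\right) = -8 - \frac{167}{3} = - \frac{191}{3} \approx -63.667$)
$I + h = 1806 - \frac{191}{3} = \frac{5227}{3}$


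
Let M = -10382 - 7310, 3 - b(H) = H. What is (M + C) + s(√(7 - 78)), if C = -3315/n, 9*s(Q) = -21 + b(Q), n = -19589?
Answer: -346604451/19589 - I*√71/9 ≈ -17694.0 - 0.93624*I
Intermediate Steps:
b(H) = 3 - H
s(Q) = -2 - Q/9 (s(Q) = (-21 + (3 - Q))/9 = (-18 - Q)/9 = -2 - Q/9)
M = -17692
C = 3315/19589 (C = -3315/(-19589) = -3315*(-1/19589) = 3315/19589 ≈ 0.16923)
(M + C) + s(√(7 - 78)) = (-17692 + 3315/19589) + (-2 - √(7 - 78)/9) = -346565273/19589 + (-2 - I*√71/9) = -346604451/19589 - I*√71/9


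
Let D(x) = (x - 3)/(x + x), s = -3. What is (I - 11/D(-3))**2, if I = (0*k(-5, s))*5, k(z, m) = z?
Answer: 121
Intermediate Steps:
D(x) = (-3 + x)/(2*x) (D(x) = (-3 + x)/((2*x)) = (-3 + x)*(1/(2*x)) = (-3 + x)/(2*x))
I = 0 (I = (0*(-5))*5 = 0*5 = 0)
(I - 11/D(-3))**2 = (0 - 11*(-6/(-3 - 3)))**2 = (0 - 11/1)**2 = (0 - 11*1)**2 = (0 - 11)**2 = (-11)**2 = 121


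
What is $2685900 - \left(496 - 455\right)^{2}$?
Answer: $2684219$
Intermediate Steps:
$2685900 - \left(496 - 455\right)^{2} = 2685900 - 41^{2} = 2685900 - 1681 = 2684219$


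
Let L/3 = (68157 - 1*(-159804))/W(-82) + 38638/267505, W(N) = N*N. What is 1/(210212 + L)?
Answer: 1798703620/378292806895091 ≈ 4.7548e-6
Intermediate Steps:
W(N) = N²
L = 183721527651/1798703620 (L = 3*((68157 - 1*(-159804))/((-82)²) + 38638/267505) = 3*((68157 + 159804)/6724 + 38638*(1/267505)) = 3*(227961*(1/6724) + 38638/267505) = 3*(227961/6724 + 38638/267505) = 3*(61240509217/1798703620) = 183721527651/1798703620 ≈ 102.14)
1/(210212 + L) = 1/(210212 + 183721527651/1798703620) = 1/(378292806895091/1798703620) = 1798703620/378292806895091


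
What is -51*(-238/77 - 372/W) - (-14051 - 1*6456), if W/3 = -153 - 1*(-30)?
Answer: 9296563/451 ≈ 20613.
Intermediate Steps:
W = -369 (W = 3*(-153 - 1*(-30)) = 3*(-153 + 30) = 3*(-123) = -369)
-51*(-238/77 - 372/W) - (-14051 - 1*6456) = -51*(-238/77 - 372/(-369)) - (-14051 - 1*6456) = -51*(-238*1/77 - 372*(-1/369)) - (-14051 - 6456) = -51*(-34/11 + 124/123) - 1*(-20507) = -51*(-2818/1353) + 20507 = 47906/451 + 20507 = 9296563/451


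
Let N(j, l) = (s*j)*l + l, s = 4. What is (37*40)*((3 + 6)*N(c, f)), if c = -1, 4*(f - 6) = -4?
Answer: -199800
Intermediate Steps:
f = 5 (f = 6 + (1/4)*(-4) = 6 - 1 = 5)
N(j, l) = l + 4*j*l (N(j, l) = (4*j)*l + l = 4*j*l + l = l + 4*j*l)
(37*40)*((3 + 6)*N(c, f)) = (37*40)*((3 + 6)*(5*(1 + 4*(-1)))) = 1480*(9*(5*(1 - 4))) = 1480*(9*(5*(-3))) = 1480*(9*(-15)) = 1480*(-135) = -199800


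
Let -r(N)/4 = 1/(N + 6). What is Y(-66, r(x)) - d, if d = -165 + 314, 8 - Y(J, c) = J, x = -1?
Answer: -75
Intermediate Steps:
r(N) = -4/(6 + N) (r(N) = -4/(N + 6) = -4/(6 + N))
Y(J, c) = 8 - J
d = 149
Y(-66, r(x)) - d = (8 - 1*(-66)) - 1*149 = (8 + 66) - 149 = 74 - 149 = -75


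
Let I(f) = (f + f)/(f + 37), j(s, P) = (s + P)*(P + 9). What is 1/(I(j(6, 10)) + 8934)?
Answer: 341/3047102 ≈ 0.00011191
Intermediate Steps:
j(s, P) = (9 + P)*(P + s) (j(s, P) = (P + s)*(9 + P) = (9 + P)*(P + s))
I(f) = 2*f/(37 + f) (I(f) = (2*f)/(37 + f) = 2*f/(37 + f))
1/(I(j(6, 10)) + 8934) = 1/(2*(10**2 + 9*10 + 9*6 + 10*6)/(37 + (10**2 + 9*10 + 9*6 + 10*6)) + 8934) = 1/(2*(100 + 90 + 54 + 60)/(37 + (100 + 90 + 54 + 60)) + 8934) = 1/(2*304/(37 + 304) + 8934) = 1/(2*304/341 + 8934) = 1/(2*304*(1/341) + 8934) = 1/(608/341 + 8934) = 1/(3047102/341) = 341/3047102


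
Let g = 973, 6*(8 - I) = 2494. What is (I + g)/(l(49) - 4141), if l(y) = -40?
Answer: -1696/12543 ≈ -0.13521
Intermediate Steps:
I = -1223/3 (I = 8 - ⅙*2494 = 8 - 1247/3 = -1223/3 ≈ -407.67)
(I + g)/(l(49) - 4141) = (-1223/3 + 973)/(-40 - 4141) = (1696/3)/(-4181) = (1696/3)*(-1/4181) = -1696/12543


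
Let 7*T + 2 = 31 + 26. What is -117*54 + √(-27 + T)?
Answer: -6318 + I*√938/7 ≈ -6318.0 + 4.3753*I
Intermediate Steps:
T = 55/7 (T = -2/7 + (31 + 26)/7 = -2/7 + (⅐)*57 = -2/7 + 57/7 = 55/7 ≈ 7.8571)
-117*54 + √(-27 + T) = -117*54 + √(-27 + 55/7) = -6318 + √(-134/7) = -6318 + I*√938/7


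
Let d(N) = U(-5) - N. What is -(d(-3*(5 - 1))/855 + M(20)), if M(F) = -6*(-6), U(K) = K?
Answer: -30787/855 ≈ -36.008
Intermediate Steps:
M(F) = 36
d(N) = -5 - N
-(d(-3*(5 - 1))/855 + M(20)) = -((-5 - (-3)*(5 - 1))/855 + 36) = -((-5 - (-3)*4)*(1/855) + 36) = -((-5 - 1*(-12))*(1/855) + 36) = -((-5 + 12)*(1/855) + 36) = -(7*(1/855) + 36) = -(7/855 + 36) = -1*30787/855 = -30787/855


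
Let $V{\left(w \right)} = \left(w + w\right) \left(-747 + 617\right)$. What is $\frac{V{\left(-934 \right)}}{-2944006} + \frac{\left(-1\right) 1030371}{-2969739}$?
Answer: $\frac{29644192147}{112088838903} \approx 0.26447$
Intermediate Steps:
$V{\left(w \right)} = - 260 w$ ($V{\left(w \right)} = 2 w \left(-130\right) = - 260 w$)
$\frac{V{\left(-934 \right)}}{-2944006} + \frac{\left(-1\right) 1030371}{-2969739} = \frac{\left(-260\right) \left(-934\right)}{-2944006} + \frac{\left(-1\right) 1030371}{-2969739} = 242840 \left(- \frac{1}{2944006}\right) - - \frac{343457}{989913} = - \frac{9340}{113231} + \frac{343457}{989913} = \frac{29644192147}{112088838903}$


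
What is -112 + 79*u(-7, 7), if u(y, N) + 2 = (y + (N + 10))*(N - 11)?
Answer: -3430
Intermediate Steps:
u(y, N) = -2 + (-11 + N)*(10 + N + y) (u(y, N) = -2 + (y + (N + 10))*(N - 11) = -2 + (y + (10 + N))*(-11 + N) = -2 + (10 + N + y)*(-11 + N) = -2 + (-11 + N)*(10 + N + y))
-112 + 79*u(-7, 7) = -112 + 79*(-112 + 7² - 1*7 - 11*(-7) + 7*(-7)) = -112 + 79*(-112 + 49 - 7 + 77 - 49) = -112 + 79*(-42) = -112 - 3318 = -3430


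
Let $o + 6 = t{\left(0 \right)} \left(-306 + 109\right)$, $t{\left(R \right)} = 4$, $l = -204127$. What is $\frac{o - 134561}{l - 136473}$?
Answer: $\frac{27071}{68120} \approx 0.3974$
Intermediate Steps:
$o = -794$ ($o = -6 + 4 \left(-306 + 109\right) = -6 + 4 \left(-197\right) = -6 - 788 = -794$)
$\frac{o - 134561}{l - 136473} = \frac{-794 - 134561}{-204127 - 136473} = - \frac{135355}{-340600} = \left(-135355\right) \left(- \frac{1}{340600}\right) = \frac{27071}{68120}$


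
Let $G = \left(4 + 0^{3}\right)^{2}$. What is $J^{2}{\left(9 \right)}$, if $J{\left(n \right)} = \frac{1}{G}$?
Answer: $\frac{1}{256} \approx 0.0039063$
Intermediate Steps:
$G = 16$ ($G = \left(4 + 0\right)^{2} = 4^{2} = 16$)
$J{\left(n \right)} = \frac{1}{16}$
$J^{2}{\left(9 \right)} = \left(\frac{1}{16}\right)^{2} = \frac{1}{256}$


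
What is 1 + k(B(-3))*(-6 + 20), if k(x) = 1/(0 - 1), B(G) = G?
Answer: -13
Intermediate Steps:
k(x) = -1 (k(x) = 1/(-1) = -1)
1 + k(B(-3))*(-6 + 20) = 1 - (-6 + 20) = 1 - 1*14 = 1 - 14 = -13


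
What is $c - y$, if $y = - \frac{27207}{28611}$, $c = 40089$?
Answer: $\frac{127445954}{3179} \approx 40090.0$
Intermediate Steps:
$y = - \frac{3023}{3179}$ ($y = \left(-27207\right) \frac{1}{28611} = - \frac{3023}{3179} \approx -0.95093$)
$c - y = 40089 - - \frac{3023}{3179} = 40089 + \frac{3023}{3179} = \frac{127445954}{3179}$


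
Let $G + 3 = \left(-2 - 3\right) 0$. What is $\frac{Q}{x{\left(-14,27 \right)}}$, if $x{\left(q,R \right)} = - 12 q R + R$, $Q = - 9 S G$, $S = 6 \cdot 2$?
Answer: $\frac{12}{169} \approx 0.071006$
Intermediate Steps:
$S = 12$
$G = -3$ ($G = -3 + \left(-2 - 3\right) 0 = -3 - 0 = -3 + 0 = -3$)
$Q = 324$ ($Q = \left(-9\right) 12 \left(-3\right) = \left(-108\right) \left(-3\right) = 324$)
$x{\left(q,R \right)} = R - 12 R q$ ($x{\left(q,R \right)} = - 12 R q + R = R - 12 R q$)
$\frac{Q}{x{\left(-14,27 \right)}} = \frac{324}{27 \left(1 - -168\right)} = \frac{324}{27 \left(1 + 168\right)} = \frac{324}{27 \cdot 169} = \frac{324}{4563} = 324 \cdot \frac{1}{4563} = \frac{12}{169}$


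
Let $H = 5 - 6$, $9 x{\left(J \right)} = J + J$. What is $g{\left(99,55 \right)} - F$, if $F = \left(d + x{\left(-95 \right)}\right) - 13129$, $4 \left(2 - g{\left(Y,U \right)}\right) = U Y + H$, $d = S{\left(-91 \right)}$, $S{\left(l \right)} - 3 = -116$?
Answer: $\frac{107137}{9} \approx 11904.0$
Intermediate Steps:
$S{\left(l \right)} = -113$ ($S{\left(l \right)} = 3 - 116 = -113$)
$d = -113$
$x{\left(J \right)} = \frac{2 J}{9}$ ($x{\left(J \right)} = \frac{J + J}{9} = \frac{2 J}{9}$)
$H = -1$ ($H = 5 - 6 = -1$)
$g{\left(Y,U \right)} = \frac{9}{4} - \frac{U Y}{4}$ ($g{\left(Y,U \right)} = 2 - \frac{U Y - 1}{4} = 2 - \frac{-1 + U Y}{4} = 2 - \left(- \frac{1}{4} + \frac{U Y}{4}\right) = \frac{9}{4} - \frac{U Y}{4}$)
$F = - \frac{119368}{9}$ ($F = \left(-113 + \frac{2}{9} \left(-95\right)\right) - 13129 = \left(-113 - \frac{190}{9}\right) - 13129 = - \frac{1207}{9} - 13129 = - \frac{119368}{9} \approx -13263.0$)
$g{\left(99,55 \right)} - F = \left(\frac{9}{4} - \frac{55}{4} \cdot 99\right) - - \frac{119368}{9} = \left(\frac{9}{4} - \frac{5445}{4}\right) + \frac{119368}{9} = -1359 + \frac{119368}{9} = \frac{107137}{9}$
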